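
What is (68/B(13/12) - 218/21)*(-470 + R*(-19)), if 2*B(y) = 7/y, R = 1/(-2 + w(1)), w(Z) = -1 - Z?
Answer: -14888/3 ≈ -4962.7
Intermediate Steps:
R = -¼ (R = 1/(-2 + (-1 - 1*1)) = 1/(-2 + (-1 - 1)) = 1/(-2 - 2) = 1/(-4) = -¼ ≈ -0.25000)
B(y) = 7/(2*y) (B(y) = (7/y)/2 = 7/(2*y))
(68/B(13/12) - 218/21)*(-470 + R*(-19)) = (68/((7/(2*((13/12))))) - 218/21)*(-470 - ¼*(-19)) = (68/((7/(2*((13*(1/12)))))) - 218*1/21)*(-470 + 19/4) = (68/((7/(2*(13/12)))) - 218/21)*(-1861/4) = (68/(((7/2)*(12/13))) - 218/21)*(-1861/4) = (68/(42/13) - 218/21)*(-1861/4) = (68*(13/42) - 218/21)*(-1861/4) = (442/21 - 218/21)*(-1861/4) = (32/3)*(-1861/4) = -14888/3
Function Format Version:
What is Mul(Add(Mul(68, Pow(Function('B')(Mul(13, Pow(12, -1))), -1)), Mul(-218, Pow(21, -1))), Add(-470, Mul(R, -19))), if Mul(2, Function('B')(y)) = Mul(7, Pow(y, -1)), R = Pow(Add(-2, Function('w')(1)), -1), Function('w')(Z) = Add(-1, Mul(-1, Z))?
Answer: Rational(-14888, 3) ≈ -4962.7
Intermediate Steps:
R = Rational(-1, 4) (R = Pow(Add(-2, Add(-1, Mul(-1, 1))), -1) = Pow(Add(-2, Add(-1, -1)), -1) = Pow(Add(-2, -2), -1) = Pow(-4, -1) = Rational(-1, 4) ≈ -0.25000)
Function('B')(y) = Mul(Rational(7, 2), Pow(y, -1)) (Function('B')(y) = Mul(Rational(1, 2), Mul(7, Pow(y, -1))) = Mul(Rational(7, 2), Pow(y, -1)))
Mul(Add(Mul(68, Pow(Function('B')(Mul(13, Pow(12, -1))), -1)), Mul(-218, Pow(21, -1))), Add(-470, Mul(R, -19))) = Mul(Add(Mul(68, Pow(Mul(Rational(7, 2), Pow(Mul(13, Pow(12, -1)), -1)), -1)), Mul(-218, Pow(21, -1))), Add(-470, Mul(Rational(-1, 4), -19))) = Mul(Add(Mul(68, Pow(Mul(Rational(7, 2), Pow(Mul(13, Rational(1, 12)), -1)), -1)), Mul(-218, Rational(1, 21))), Add(-470, Rational(19, 4))) = Mul(Add(Mul(68, Pow(Mul(Rational(7, 2), Pow(Rational(13, 12), -1)), -1)), Rational(-218, 21)), Rational(-1861, 4)) = Mul(Add(Mul(68, Pow(Mul(Rational(7, 2), Rational(12, 13)), -1)), Rational(-218, 21)), Rational(-1861, 4)) = Mul(Add(Mul(68, Pow(Rational(42, 13), -1)), Rational(-218, 21)), Rational(-1861, 4)) = Mul(Add(Mul(68, Rational(13, 42)), Rational(-218, 21)), Rational(-1861, 4)) = Mul(Add(Rational(442, 21), Rational(-218, 21)), Rational(-1861, 4)) = Mul(Rational(32, 3), Rational(-1861, 4)) = Rational(-14888, 3)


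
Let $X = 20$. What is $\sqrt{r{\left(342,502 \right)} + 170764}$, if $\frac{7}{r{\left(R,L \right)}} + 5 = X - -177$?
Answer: $\frac{\sqrt{98360085}}{24} \approx 413.24$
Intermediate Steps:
$r{\left(R,L \right)} = \frac{7}{192}$ ($r{\left(R,L \right)} = \frac{7}{-5 + \left(20 - -177\right)} = \frac{7}{-5 + \left(20 + 177\right)} = \frac{7}{-5 + 197} = \frac{7}{192}$)
$\sqrt{r{\left(342,502 \right)} + 170764} = \sqrt{\frac{7}{192} + 170764} = \sqrt{\frac{32786695}{192}} = \frac{\sqrt{98360085}}{24}$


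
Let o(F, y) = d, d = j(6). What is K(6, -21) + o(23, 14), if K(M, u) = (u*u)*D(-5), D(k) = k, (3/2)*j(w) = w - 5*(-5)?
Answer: -6553/3 ≈ -2184.3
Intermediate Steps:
j(w) = 50/3 + 2*w/3 (j(w) = 2*(w - 5*(-5))/3 = 2*(w + 25)/3 = 2*(25 + w)/3 = 50/3 + 2*w/3)
d = 62/3 (d = 50/3 + (2/3)*6 = 50/3 + 4 = 62/3 ≈ 20.667)
o(F, y) = 62/3
K(M, u) = -5*u**2 (K(M, u) = (u*u)*(-5) = u**2*(-5) = -5*u**2)
K(6, -21) + o(23, 14) = -5*(-21)**2 + 62/3 = -5*441 + 62/3 = -2205 + 62/3 = -6553/3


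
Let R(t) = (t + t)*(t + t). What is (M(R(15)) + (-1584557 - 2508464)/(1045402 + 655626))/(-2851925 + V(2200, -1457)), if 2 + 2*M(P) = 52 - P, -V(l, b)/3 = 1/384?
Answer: 23264957472/155238537350057 ≈ 0.00014987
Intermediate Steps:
V(l, b) = -1/128 (V(l, b) = -3/384 = -3*1/384 = -1/128)
R(t) = 4*t² (R(t) = (2*t)*(2*t) = 4*t²)
M(P) = 25 - P/2 (M(P) = -1 + (52 - P)/2 = -1 + (26 - P/2) = 25 - P/2)
(M(R(15)) + (-1584557 - 2508464)/(1045402 + 655626))/(-2851925 + V(2200, -1457)) = ((25 - 2*15²) + (-1584557 - 2508464)/(1045402 + 655626))/(-2851925 - 1/128) = ((25 - 2*225) - 4093021/1701028)/(-365046401/128) = ((25 - ½*900) - 4093021*1/1701028)*(-128/365046401) = ((25 - 450) - 4093021/1701028)*(-128/365046401) = (-425 - 4093021/1701028)*(-128/365046401) = -727029921/1701028*(-128/365046401) = 23264957472/155238537350057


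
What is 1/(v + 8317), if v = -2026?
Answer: 1/6291 ≈ 0.00015896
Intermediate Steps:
1/(v + 8317) = 1/(-2026 + 8317) = 1/6291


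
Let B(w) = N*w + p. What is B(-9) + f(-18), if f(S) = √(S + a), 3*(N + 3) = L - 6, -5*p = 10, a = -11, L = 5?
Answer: 28 + I*√29 ≈ 28.0 + 5.3852*I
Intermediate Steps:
p = -2 (p = -⅕*10 = -2)
N = -10/3 (N = -3 + (5 - 6)/3 = -3 + (⅓)*(-1) = -3 - ⅓ = -10/3 ≈ -3.3333)
B(w) = -2 - 10*w/3 (B(w) = -10*w/3 - 2 = -2 - 10*w/3)
f(S) = √(-11 + S) (f(S) = √(S - 11) = √(-11 + S))
B(-9) + f(-18) = (-2 - 10/3*(-9)) + √(-11 - 18) = (-2 + 30) + √(-29) = 28 + I*√29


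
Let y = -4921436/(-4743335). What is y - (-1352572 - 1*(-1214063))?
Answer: 656999508951/4743335 ≈ 1.3851e+5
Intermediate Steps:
y = 4921436/4743335 (y = -4921436*(-1/4743335) = 4921436/4743335 ≈ 1.0375)
y - (-1352572 - 1*(-1214063)) = 4921436/4743335 - (-1352572 - 1*(-1214063)) = 4921436/4743335 - (-1352572 + 1214063) = 4921436/4743335 - 1*(-138509) = 4921436/4743335 + 138509 = 656999508951/4743335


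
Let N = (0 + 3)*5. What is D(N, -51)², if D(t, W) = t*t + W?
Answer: 30276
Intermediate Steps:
N = 15 (N = 3*5 = 15)
D(t, W) = W + t² (D(t, W) = t² + W = W + t²)
D(N, -51)² = (-51 + 15²)² = (-51 + 225)² = 174² = 30276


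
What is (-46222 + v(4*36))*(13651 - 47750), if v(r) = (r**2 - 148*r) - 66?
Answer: 1598015536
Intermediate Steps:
v(r) = -66 + r**2 - 148*r
(-46222 + v(4*36))*(13651 - 47750) = (-46222 + (-66 + (4*36)**2 - 592*36))*(13651 - 47750) = (-46222 + (-66 + 144**2 - 148*144))*(-34099) = (-46222 + (-66 + 20736 - 21312))*(-34099) = (-46222 - 642)*(-34099) = -46864*(-34099) = 1598015536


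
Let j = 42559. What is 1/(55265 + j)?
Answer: 1/97824 ≈ 1.0222e-5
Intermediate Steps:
1/(55265 + j) = 1/(55265 + 42559) = 1/97824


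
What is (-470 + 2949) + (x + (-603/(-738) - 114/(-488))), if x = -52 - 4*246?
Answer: 14446283/10004 ≈ 1444.1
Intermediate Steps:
x = -1036 (x = -52 - 1*984 = -52 - 984 = -1036)
(-470 + 2949) + (x + (-603/(-738) - 114/(-488))) = (-470 + 2949) + (-1036 + (-603/(-738) - 114/(-488))) = 2479 + (-1036 + (-603*(-1/738) - 114*(-1/488))) = 2479 + (-1036 + (67/82 + 57/244)) = 2479 + (-1036 + 10511/10004) = 2479 - 10353633/10004 = 14446283/10004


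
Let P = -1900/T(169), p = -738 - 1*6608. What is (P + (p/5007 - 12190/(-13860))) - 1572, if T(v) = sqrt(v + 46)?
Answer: -3637763189/2313234 - 380*sqrt(215)/43 ≈ -1702.2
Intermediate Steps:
T(v) = sqrt(46 + v)
p = -7346 (p = -738 - 6608 = -7346)
P = -380*sqrt(215)/43 (P = -1900/sqrt(46 + 169) = -1900*sqrt(215)/215 = -380*sqrt(215)/43 ≈ -129.58)
(P + (p/5007 - 12190/(-13860))) - 1572 = (-380*sqrt(215)/43 + (-7346/5007 - 12190/(-13860))) - 1572 = (-380*sqrt(215)/43 + (-7346*1/5007 - 12190*(-1/13860))) - 1572 = (-380*sqrt(215)/43 + (-7346/5007 + 1219/1386)) - 1572 = (-380*sqrt(215)/43 - 1359341/2313234) - 1572 = (-1359341/2313234 - 380*sqrt(215)/43) - 1572 = -3637763189/2313234 - 380*sqrt(215)/43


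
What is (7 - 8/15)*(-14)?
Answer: -1358/15 ≈ -90.533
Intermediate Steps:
(7 - 8/15)*(-14) = (97/15)*(-14) = -1358/15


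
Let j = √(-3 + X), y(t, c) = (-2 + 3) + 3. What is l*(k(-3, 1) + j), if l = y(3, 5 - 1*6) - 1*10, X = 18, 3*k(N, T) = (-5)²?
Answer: -50 - 6*√15 ≈ -73.238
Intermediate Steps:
k(N, T) = 25/3 (k(N, T) = (⅓)*(-5)² = (⅓)*25 = 25/3)
y(t, c) = 4 (y(t, c) = 1 + 3 = 4)
l = -6 (l = 4 - 1*10 = 4 - 10 = -6)
j = √15 (j = √(-3 + 18) = √15 ≈ 3.8730)
l*(k(-3, 1) + j) = -6*(25/3 + √15) = -50 - 6*√15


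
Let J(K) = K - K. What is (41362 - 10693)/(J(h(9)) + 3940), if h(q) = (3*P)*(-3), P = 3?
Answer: 30669/3940 ≈ 7.7840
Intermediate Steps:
h(q) = -27 (h(q) = (3*3)*(-3) = 9*(-3) = -27)
J(K) = 0
(41362 - 10693)/(J(h(9)) + 3940) = (41362 - 10693)/(0 + 3940) = 30669/3940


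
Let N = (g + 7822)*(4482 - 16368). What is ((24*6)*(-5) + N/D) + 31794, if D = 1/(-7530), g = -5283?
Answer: 227244542694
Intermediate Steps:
N = -30178554 (N = (-5283 + 7822)*(4482 - 16368) = 2539*(-11886) = -30178554)
D = -1/7530 ≈ -0.00013280
((24*6)*(-5) + N/D) + 31794 = ((24*6)*(-5) - 30178554/(-1/7530)) + 31794 = (144*(-5) - 30178554*(-7530)) + 31794 = (-720 + 227244511620) + 31794 = 227244510900 + 31794 = 227244542694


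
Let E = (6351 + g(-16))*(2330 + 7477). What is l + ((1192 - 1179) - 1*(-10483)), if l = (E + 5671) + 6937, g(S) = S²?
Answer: 64817953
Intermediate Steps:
E = 64794849 (E = (6351 + (-16)²)*(2330 + 7477) = (6351 + 256)*9807 = 6607*9807 = 64794849)
l = 64807457 (l = (64794849 + 5671) + 6937 = 64800520 + 6937 = 64807457)
l + ((1192 - 1179) - 1*(-10483)) = 64807457 + ((1192 - 1179) - 1*(-10483)) = 64807457 + (13 + 10483) = 64807457 + 10496 = 64817953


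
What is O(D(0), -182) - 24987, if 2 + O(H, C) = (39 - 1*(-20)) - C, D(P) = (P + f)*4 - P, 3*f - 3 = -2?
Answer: -24748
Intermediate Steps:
f = 1/3 (f = 1 + (1/3)*(-2) = 1 - 2/3 = 1/3 ≈ 0.33333)
D(P) = 4/3 + 3*P (D(P) = (P + 1/3)*4 - P = (1/3 + P)*4 - P = (4/3 + 4*P) - P = 4/3 + 3*P)
O(H, C) = 57 - C (O(H, C) = -2 + ((39 - 1*(-20)) - C) = -2 + ((39 + 20) - C) = -2 + (59 - C) = 57 - C)
O(D(0), -182) - 24987 = (57 - 1*(-182)) - 24987 = (57 + 182) - 24987 = 239 - 24987 = -24748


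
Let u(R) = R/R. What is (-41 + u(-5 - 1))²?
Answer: 1600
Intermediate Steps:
u(R) = 1
(-41 + u(-5 - 1))² = (-41 + 1)² = (-40)² = 1600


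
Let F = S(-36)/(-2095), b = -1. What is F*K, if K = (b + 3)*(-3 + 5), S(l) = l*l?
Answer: -5184/2095 ≈ -2.4745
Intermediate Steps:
S(l) = l²
K = 4 (K = (-1 + 3)*(-3 + 5) = 2*2 = 4)
F = -1296/2095 (F = (-36)²/(-2095) = 1296*(-1/2095) = -1296/2095 ≈ -0.61862)
F*K = -1296/2095*4 = -5184/2095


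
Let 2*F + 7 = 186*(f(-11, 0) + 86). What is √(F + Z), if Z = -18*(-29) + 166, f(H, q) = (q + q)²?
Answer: √34730/2 ≈ 93.180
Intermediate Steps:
f(H, q) = 4*q² (f(H, q) = (2*q)² = 4*q²)
F = 15989/2 (F = -7/2 + (186*(4*0² + 86))/2 = -7/2 + (186*(4*0 + 86))/2 = -7/2 + (186*(0 + 86))/2 = -7/2 + (186*86)/2 = -7/2 + (½)*15996 = -7/2 + 7998 = 15989/2 ≈ 7994.5)
Z = 688 (Z = 522 + 166 = 688)
√(F + Z) = √(15989/2 + 688) = √(17365/2) = √34730/2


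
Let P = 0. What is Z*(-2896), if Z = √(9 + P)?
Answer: -8688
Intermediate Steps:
Z = 3 (Z = √(9 + 0) = √9 = 3)
Z*(-2896) = 3*(-2896) = -8688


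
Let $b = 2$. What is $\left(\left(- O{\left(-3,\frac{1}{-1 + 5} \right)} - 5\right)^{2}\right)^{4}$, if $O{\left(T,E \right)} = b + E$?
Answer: $\frac{500246412961}{65536} \approx 7.6332 \cdot 10^{6}$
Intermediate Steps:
$O{\left(T,E \right)} = 2 + E$
$\left(\left(- O{\left(-3,\frac{1}{-1 + 5} \right)} - 5\right)^{2}\right)^{4} = \left(\left(- (2 + \frac{1}{-1 + 5}) - 5\right)^{2}\right)^{4} = \left(\left(- (2 + \frac{1}{4}) - 5\right)^{2}\right)^{4} = \left(\left(\left(-1\right) \frac{9}{4} - 5\right)^{2}\right)^{4} = \left(\left(- \frac{9}{4} - 5\right)^{2}\right)^{4} = \left(\left(- \frac{29}{4}\right)^{2}\right)^{4} = \left(\frac{841}{16}\right)^{4} = \frac{500246412961}{65536}$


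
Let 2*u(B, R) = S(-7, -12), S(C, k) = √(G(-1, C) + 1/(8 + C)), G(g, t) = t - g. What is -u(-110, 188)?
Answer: -I*√5/2 ≈ -1.118*I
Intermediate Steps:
S(C, k) = √(1 + C + 1/(8 + C)) (S(C, k) = √((C - 1*(-1)) + 1/(8 + C)) = √((C + 1) + 1/(8 + C)) = √((1 + C) + 1/(8 + C)) = √(1 + C + 1/(8 + C)))
u(B, R) = I*√5/2 (u(B, R) = √((1 + (1 - 7)*(8 - 7))/(8 - 7))/2 = √((1 - 6*1)/1)/2 = √(1*(1 - 6))/2 = √(1*(-5))/2 = √(-5)/2 = (I*√5)/2 = I*√5/2)
-u(-110, 188) = -I*√5/2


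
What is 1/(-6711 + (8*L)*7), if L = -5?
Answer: -1/6991 ≈ -0.00014304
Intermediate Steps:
1/(-6711 + (8*L)*7) = 1/(-6711 + (8*(-5))*7) = 1/(-6711 - 40*7) = 1/(-6711 - 280) = 1/(-6991) = -1/6991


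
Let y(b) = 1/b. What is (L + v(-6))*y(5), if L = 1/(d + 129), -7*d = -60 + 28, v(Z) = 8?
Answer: 7487/4675 ≈ 1.6015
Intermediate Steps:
d = 32/7 (d = -(-60 + 28)/7 = -⅐*(-32) = 32/7 ≈ 4.5714)
L = 7/935 (L = 1/(32/7 + 129) = 1/(935/7) = 7/935 ≈ 0.0074866)
(L + v(-6))*y(5) = (7/935 + 8)/5 = (7487/935)*(⅕) = 7487/4675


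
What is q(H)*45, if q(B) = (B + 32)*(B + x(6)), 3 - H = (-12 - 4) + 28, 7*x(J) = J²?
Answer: -27945/7 ≈ -3992.1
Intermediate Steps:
x(J) = J²/7
H = -9 (H = 3 - ((-12 - 4) + 28) = 3 - (-16 + 28) = 3 - 1*12 = 3 - 12 = -9)
q(B) = (32 + B)*(36/7 + B) (q(B) = (B + 32)*(B + (⅐)*6²) = (32 + B)*(B + (⅐)*36) = (32 + B)*(B + 36/7) = (32 + B)*(36/7 + B))
q(H)*45 = (1152/7 + (-9)² + (260/7)*(-9))*45 = (1152/7 + 81 - 2340/7)*45 = -621/7*45 = -27945/7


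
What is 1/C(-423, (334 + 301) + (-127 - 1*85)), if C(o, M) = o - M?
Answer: -1/846 ≈ -0.0011820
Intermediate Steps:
1/C(-423, (334 + 301) + (-127 - 1*85)) = 1/(-423 - ((334 + 301) + (-127 - 1*85))) = 1/(-423 - (635 + (-127 - 85))) = 1/(-423 - (635 - 212)) = 1/(-423 - 1*423) = 1/(-423 - 423) = 1/(-846) = -1/846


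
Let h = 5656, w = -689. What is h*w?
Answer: -3896984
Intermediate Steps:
h*w = 5656*(-689) = -3896984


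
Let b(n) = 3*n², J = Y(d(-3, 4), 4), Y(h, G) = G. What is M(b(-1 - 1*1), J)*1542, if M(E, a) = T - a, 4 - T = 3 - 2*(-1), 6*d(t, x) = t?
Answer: -7710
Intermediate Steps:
d(t, x) = t/6
T = -1 (T = 4 - (3 - 2*(-1)) = 4 - (3 + 2) = 4 - 1*5 = 4 - 5 = -1)
J = 4
M(E, a) = -1 - a
M(b(-1 - 1*1), J)*1542 = (-1 - 1*4)*1542 = (-1 - 4)*1542 = -5*1542 = -7710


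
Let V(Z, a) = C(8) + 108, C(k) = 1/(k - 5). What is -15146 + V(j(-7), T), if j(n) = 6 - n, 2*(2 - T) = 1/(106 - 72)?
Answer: -45113/3 ≈ -15038.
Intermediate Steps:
T = 135/68 (T = 2 - 1/(2*(106 - 72)) = 2 - ½/34 = 2 - ½*1/34 = 2 - 1/68 = 135/68 ≈ 1.9853)
C(k) = 1/(-5 + k)
V(Z, a) = 325/3 (V(Z, a) = 1/(-5 + 8) + 108 = 1/3 + 108 = ⅓ + 108 = 325/3)
-15146 + V(j(-7), T) = -15146 + 325/3 = -45113/3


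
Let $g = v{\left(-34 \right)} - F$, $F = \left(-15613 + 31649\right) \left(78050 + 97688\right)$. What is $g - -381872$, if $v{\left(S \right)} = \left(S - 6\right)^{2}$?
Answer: $-2817751096$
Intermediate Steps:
$v{\left(S \right)} = \left(-6 + S\right)^{2}$
$F = 2818134568$ ($F = 16036 \cdot 175738 = 2818134568$)
$g = -2818132968$ ($g = \left(-6 - 34\right)^{2} - 2818134568 = \left(-40\right)^{2} - 2818134568 = 1600 - 2818134568 = -2818132968$)
$g - -381872 = -2818132968 - -381872 = -2818132968 + 381872 = -2817751096$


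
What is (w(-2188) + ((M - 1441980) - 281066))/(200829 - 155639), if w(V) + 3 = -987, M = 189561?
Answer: -306895/9038 ≈ -33.956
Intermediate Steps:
w(V) = -990 (w(V) = -3 - 987 = -990)
(w(-2188) + ((M - 1441980) - 281066))/(200829 - 155639) = (-990 + ((189561 - 1441980) - 281066))/(200829 - 155639) = (-990 + (-1252419 - 281066))/45190 = (-990 - 1533485)*(1/45190) = -1534475*1/45190 = -306895/9038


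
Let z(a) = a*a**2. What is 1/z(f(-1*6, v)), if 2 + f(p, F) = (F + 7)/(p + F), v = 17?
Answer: 1331/8 ≈ 166.38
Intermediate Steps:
f(p, F) = -2 + (7 + F)/(F + p) (f(p, F) = -2 + (F + 7)/(p + F) = -2 + (7 + F)/(F + p))
z(a) = a**3
1/z(f(-1*6, v)) = 1/(((7 - 1*17 - (-2)*6)/(17 - 1*6))**3) = 1/(((7 - 17 - 2*(-6))/(17 - 6))**3) = 1/(((7 - 17 + 12)/11)**3) = 1/(((1/11)*2)**3) = 1/((2/11)**3) = 1/(8/1331) = 1331/8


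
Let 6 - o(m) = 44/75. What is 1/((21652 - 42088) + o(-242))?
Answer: -75/1532294 ≈ -4.8946e-5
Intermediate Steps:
o(m) = 406/75 (o(m) = 6 - 44/75 = 406/75)
1/((21652 - 42088) + o(-242)) = 1/((21652 - 42088) + 406/75) = 1/(-20436 + 406/75) = 1/(-1532294/75) = -75/1532294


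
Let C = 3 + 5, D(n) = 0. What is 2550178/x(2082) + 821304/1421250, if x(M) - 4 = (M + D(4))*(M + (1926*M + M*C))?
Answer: 574372380296123/993417146180000 ≈ 0.57818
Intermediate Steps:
C = 8
x(M) = 4 + 1935*M² (x(M) = 4 + (M + 0)*(M + (1926*M + M*8)) = 4 + M*(M + (1926*M + 8*M)) = 4 + M*(M + 1934*M) = 4 + M*(1935*M) = 4 + 1935*M²)
2550178/x(2082) + 821304/1421250 = 2550178/(4 + 1935*2082²) + 821304/1421250 = 2550178/(4 + 1935*4334724) + 821304*(1/1421250) = 2550178/(4 + 8387690940) + 136884/236875 = 2550178/8387690944 + 136884/236875 = 2550178*(1/8387690944) + 136884/236875 = 1275089/4193845472 + 136884/236875 = 574372380296123/993417146180000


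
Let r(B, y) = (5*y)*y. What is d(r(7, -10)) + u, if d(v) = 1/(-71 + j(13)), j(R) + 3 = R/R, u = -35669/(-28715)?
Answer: 2575122/2096195 ≈ 1.2285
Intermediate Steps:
u = 35669/28715 (u = -35669*(-1/28715) = 35669/28715 ≈ 1.2422)
r(B, y) = 5*y²
j(R) = -2 (j(R) = -3 + R/R = -3 + 1 = -2)
d(v) = -1/73 (d(v) = 1/(-71 - 2) = 1/(-73) = -1/73)
d(r(7, -10)) + u = -1/73 + 35669/28715 = 2575122/2096195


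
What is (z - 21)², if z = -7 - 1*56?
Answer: 7056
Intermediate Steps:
z = -63 (z = -7 - 56 = -63)
(z - 21)² = (-63 - 21)² = (-84)² = 7056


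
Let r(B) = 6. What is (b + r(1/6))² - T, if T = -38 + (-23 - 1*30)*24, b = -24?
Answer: 1634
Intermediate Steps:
T = -1310 (T = -38 + (-23 - 30)*24 = -38 - 53*24 = -38 - 1272 = -1310)
(b + r(1/6))² - T = (-24 + 6)² - 1*(-1310) = (-18)² + 1310 = 324 + 1310 = 1634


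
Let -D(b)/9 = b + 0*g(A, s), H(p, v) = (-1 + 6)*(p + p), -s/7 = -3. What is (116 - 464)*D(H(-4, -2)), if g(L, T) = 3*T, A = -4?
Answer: -125280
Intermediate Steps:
s = 21 (s = -7*(-3) = 21)
H(p, v) = 10*p (H(p, v) = 5*(2*p) = 10*p)
D(b) = -9*b (D(b) = -9*(b + 0*(3*21)) = -9*(b + 0*63) = -9*(b + 0) = -9*b)
(116 - 464)*D(H(-4, -2)) = (116 - 464)*(-90*(-4)) = -(-3132)*(-40) = -348*360 = -125280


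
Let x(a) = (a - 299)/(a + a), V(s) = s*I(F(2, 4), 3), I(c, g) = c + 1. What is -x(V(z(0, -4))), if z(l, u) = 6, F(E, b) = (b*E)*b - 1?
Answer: 107/384 ≈ 0.27865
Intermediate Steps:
F(E, b) = -1 + E*b**2 (F(E, b) = (E*b)*b - 1 = E*b**2 - 1 = -1 + E*b**2)
I(c, g) = 1 + c
V(s) = 32*s (V(s) = s*(1 + (-1 + 2*4**2)) = s*(1 + (-1 + 2*16)) = s*(1 + (-1 + 32)) = s*(1 + 31) = s*32 = 32*s)
x(a) = (-299 + a)/(2*a) (x(a) = (-299 + a)/((2*a)) = (-299 + a)*(1/(2*a)) = (-299 + a)/(2*a))
-x(V(z(0, -4))) = -(-299 + 32*6)/(2*(32*6)) = -(-299 + 192)/(2*192) = -(-107)/(2*192) = -1*(-107/384) = 107/384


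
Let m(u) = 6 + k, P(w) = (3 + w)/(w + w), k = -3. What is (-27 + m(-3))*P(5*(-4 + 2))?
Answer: -42/5 ≈ -8.4000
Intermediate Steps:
P(w) = (3 + w)/(2*w) (P(w) = (3 + w)/((2*w)) = (3 + w)*(1/(2*w)) = (3 + w)/(2*w))
m(u) = 3 (m(u) = 6 - 3 = 3)
(-27 + m(-3))*P(5*(-4 + 2)) = (-27 + 3)*((3 + 5*(-4 + 2))/(2*((5*(-4 + 2))))) = -12*(3 + 5*(-2))/(5*(-2)) = -12*(3 - 10)/(-10) = -12*(-1)*(-7)/10 = -24*7/20 = -42/5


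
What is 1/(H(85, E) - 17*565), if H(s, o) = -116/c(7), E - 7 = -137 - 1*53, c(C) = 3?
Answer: -3/28931 ≈ -0.00010369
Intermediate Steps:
E = -183 (E = 7 + (-137 - 1*53) = 7 + (-137 - 53) = 7 - 190 = -183)
H(s, o) = -116/3
1/(H(85, E) - 17*565) = 1/(-116/3 - 17*565) = 1/(-116/3 - 9605) = 1/(-28931/3) = -3/28931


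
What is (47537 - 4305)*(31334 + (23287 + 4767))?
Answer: 2567462016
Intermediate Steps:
(47537 - 4305)*(31334 + (23287 + 4767)) = 43232*(31334 + 28054) = 43232*59388 = 2567462016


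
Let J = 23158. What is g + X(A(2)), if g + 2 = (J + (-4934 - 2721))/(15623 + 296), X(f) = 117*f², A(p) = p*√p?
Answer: 14883849/15919 ≈ 934.97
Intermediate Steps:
A(p) = p^(3/2)
g = -16335/15919 (g = -2 + (23158 + (-4934 - 2721))/(15623 + 296) = -2 + (23158 - 7655)/15919 = -2 + 15503*(1/15919) = -2 + 15503/15919 = -16335/15919 ≈ -1.0261)
g + X(A(2)) = -16335/15919 + 117*(2^(3/2))² = -16335/15919 + 117*(2*√2)² = -16335/15919 + 117*8 = -16335/15919 + 936 = 14883849/15919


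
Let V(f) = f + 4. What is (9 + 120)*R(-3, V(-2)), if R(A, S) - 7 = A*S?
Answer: 129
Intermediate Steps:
V(f) = 4 + f
R(A, S) = 7 + A*S
(9 + 120)*R(-3, V(-2)) = (9 + 120)*(7 - 3*(4 - 2)) = 129*(7 - 3*2) = 129*(7 - 6) = 129*1 = 129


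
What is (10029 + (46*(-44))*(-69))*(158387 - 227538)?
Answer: -10350867435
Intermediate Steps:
(10029 + (46*(-44))*(-69))*(158387 - 227538) = (10029 - 2024*(-69))*(-69151) = (10029 + 139656)*(-69151) = 149685*(-69151) = -10350867435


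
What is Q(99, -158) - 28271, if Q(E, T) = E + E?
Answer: -28073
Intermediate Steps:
Q(E, T) = 2*E
Q(99, -158) - 28271 = 2*99 - 28271 = 198 - 28271 = -28073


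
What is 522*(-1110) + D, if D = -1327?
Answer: -580747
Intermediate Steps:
522*(-1110) + D = 522*(-1110) - 1327 = -579420 - 1327 = -580747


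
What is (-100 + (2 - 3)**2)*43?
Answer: -4257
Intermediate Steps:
(-100 + (2 - 3)**2)*43 = (-100 + (-1)**2)*43 = (-100 + 1)*43 = -99*43 = -4257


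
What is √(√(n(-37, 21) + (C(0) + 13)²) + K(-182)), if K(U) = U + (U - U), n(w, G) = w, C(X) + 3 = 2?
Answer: √(-182 + √107) ≈ 13.102*I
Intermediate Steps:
C(X) = -1 (C(X) = -3 + 2 = -1)
K(U) = U (K(U) = U + 0 = U)
√(√(n(-37, 21) + (C(0) + 13)²) + K(-182)) = √(√(-37 + (-1 + 13)²) - 182) = √(√(-37 + 12²) - 182) = √(√(-37 + 144) - 182) = √(√107 - 182) = √(-182 + √107)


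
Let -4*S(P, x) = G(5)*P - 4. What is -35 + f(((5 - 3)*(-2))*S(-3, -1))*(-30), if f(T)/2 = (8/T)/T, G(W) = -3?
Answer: -271/5 ≈ -54.200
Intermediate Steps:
S(P, x) = 1 + 3*P/4 (S(P, x) = -(-3*P - 4)/4 = -(-4 - 3*P)/4 = 1 + 3*P/4)
f(T) = 16/T² (f(T) = 2*((8/T)/T) = 2*(8/T²) = 16/T²)
-35 + f(((5 - 3)*(-2))*S(-3, -1))*(-30) = -35 + (16/(((5 - 3)*(-2))*(1 + (¾)*(-3)))²)*(-30) = -35 + (16/((2*(-2))*(1 - 9/4))²)*(-30) = -35 + (16/(-4*(-5/4))²)*(-30) = -35 + (16/5²)*(-30) = -35 + (16*(1/25))*(-30) = -35 + (16/25)*(-30) = -35 - 96/5 = -271/5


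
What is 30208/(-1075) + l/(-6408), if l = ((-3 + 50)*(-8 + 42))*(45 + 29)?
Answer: -80173441/1722150 ≈ -46.554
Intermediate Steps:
l = 118252 (l = (47*34)*74 = 1598*74 = 118252)
30208/(-1075) + l/(-6408) = 30208/(-1075) + 118252/(-6408) = 30208*(-1/1075) + 118252*(-1/6408) = -30208/1075 - 29563/1602 = -80173441/1722150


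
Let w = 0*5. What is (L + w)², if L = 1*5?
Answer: 25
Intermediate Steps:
L = 5
w = 0
(L + w)² = (5 + 0)² = 5² = 25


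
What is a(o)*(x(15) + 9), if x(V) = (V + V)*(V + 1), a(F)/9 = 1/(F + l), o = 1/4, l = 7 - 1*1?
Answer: 17604/25 ≈ 704.16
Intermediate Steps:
l = 6 (l = 7 - 1 = 6)
o = 1/4 ≈ 0.25000
a(F) = 9/(6 + F) (a(F) = 9/(F + 6) = 9/(6 + F))
x(V) = 2*V*(1 + V) (x(V) = (2*V)*(1 + V) = 2*V*(1 + V))
a(o)*(x(15) + 9) = (9/(6 + 1/4))*(2*15*(1 + 15) + 9) = (9/(25/4))*(2*15*16 + 9) = (9*(4/25))*(480 + 9) = (36/25)*489 = 17604/25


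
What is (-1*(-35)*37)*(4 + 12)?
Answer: 20720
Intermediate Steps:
(-1*(-35)*37)*(4 + 12) = (35*37)*16 = 1295*16 = 20720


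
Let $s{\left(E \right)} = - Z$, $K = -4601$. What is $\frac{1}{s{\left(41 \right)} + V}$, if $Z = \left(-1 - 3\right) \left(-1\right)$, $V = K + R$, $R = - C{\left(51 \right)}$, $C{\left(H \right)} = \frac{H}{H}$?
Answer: $- \frac{1}{4606} \approx -0.00021711$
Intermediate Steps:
$C{\left(H \right)} = 1$
$R = -1$ ($R = \left(-1\right) 1 = -1$)
$V = -4602$ ($V = -4601 - 1 = -4602$)
$Z = 4$ ($Z = \left(-4\right) \left(-1\right) = 4$)
$s{\left(E \right)} = -4$ ($s{\left(E \right)} = \left(-1\right) 4 = -4$)
$\frac{1}{s{\left(41 \right)} + V} = \frac{1}{-4 - 4602} = \frac{1}{-4606} = - \frac{1}{4606}$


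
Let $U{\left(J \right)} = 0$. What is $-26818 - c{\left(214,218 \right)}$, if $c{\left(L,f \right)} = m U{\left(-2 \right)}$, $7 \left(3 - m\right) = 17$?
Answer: $-26818$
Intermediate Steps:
$m = \frac{4}{7}$ ($m = 3 - \frac{17}{7} = \frac{4}{7} \approx 0.57143$)
$c{\left(L,f \right)} = 0$ ($c{\left(L,f \right)} = \frac{4}{7} \cdot 0 = 0$)
$-26818 - c{\left(214,218 \right)} = -26818 - 0 = -26818 + 0 = -26818$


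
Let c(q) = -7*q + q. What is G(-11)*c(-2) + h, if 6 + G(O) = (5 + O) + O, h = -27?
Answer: -303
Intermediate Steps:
c(q) = -6*q
G(O) = -1 + 2*O (G(O) = -6 + ((5 + O) + O) = -6 + (5 + 2*O) = -1 + 2*O)
G(-11)*c(-2) + h = (-1 + 2*(-11))*(-6*(-2)) - 27 = (-1 - 22)*12 - 27 = -23*12 - 27 = -276 - 27 = -303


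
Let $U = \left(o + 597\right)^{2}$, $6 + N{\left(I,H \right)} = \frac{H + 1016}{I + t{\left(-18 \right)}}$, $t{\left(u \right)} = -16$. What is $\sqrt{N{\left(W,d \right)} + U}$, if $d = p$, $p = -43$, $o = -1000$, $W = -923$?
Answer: $\frac{2 \sqrt{35798305479}}{939} \approx 402.99$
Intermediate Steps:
$d = -43$
$N{\left(I,H \right)} = -6 + \frac{1016 + H}{-16 + I}$ ($N{\left(I,H \right)} = -6 + \frac{H + 1016}{I - 16} = -6 + \frac{1016 + H}{-16 + I}$)
$U = 162409$ ($U = \left(-1000 + 597\right)^{2} = \left(-403\right)^{2} = 162409$)
$\sqrt{N{\left(W,d \right)} + U} = \sqrt{\frac{1112 - 43 - -5538}{-16 - 923} + 162409} = \sqrt{\frac{1112 - 43 + 5538}{-939} + 162409} = \sqrt{\left(- \frac{1}{939}\right) 6607 + 162409} = \sqrt{- \frac{6607}{939} + 162409} = \sqrt{\frac{152495444}{939}} = \frac{2 \sqrt{35798305479}}{939}$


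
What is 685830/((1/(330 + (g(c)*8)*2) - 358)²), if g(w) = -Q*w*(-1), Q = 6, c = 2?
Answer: 37375540344/6984453125 ≈ 5.3512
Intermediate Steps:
g(w) = 6*w (g(w) = -6*w*(-1) = -(-6)*w = 6*w)
685830/((1/(330 + (g(c)*8)*2) - 358)²) = 685830/((1/(330 + ((6*2)*8)*2) - 358)²) = 685830/((1/(330 + (12*8)*2) - 358)²) = 685830/((1/(330 + 96*2) - 358)²) = 685830/((1/(330 + 192) - 358)²) = 685830/((1/522 - 358)²) = 685830/((-186875/522)²) = 685830/(34922265625/272484) = 685830*(272484/34922265625) = 37375540344/6984453125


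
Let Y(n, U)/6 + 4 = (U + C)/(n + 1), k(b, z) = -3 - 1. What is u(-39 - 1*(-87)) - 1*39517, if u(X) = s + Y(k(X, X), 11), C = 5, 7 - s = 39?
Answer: -39605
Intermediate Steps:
s = -32 (s = 7 - 1*39 = 7 - 39 = -32)
k(b, z) = -4
Y(n, U) = -24 + 6*(5 + U)/(1 + n) (Y(n, U) = -24 + 6*((U + 5)/(n + 1)) = -24 + 6*((5 + U)/(1 + n)) = -24 + 6*(5 + U)/(1 + n))
u(X) = -88 (u(X) = -32 + 6*(1 + 11 - 4*(-4))/(1 - 4) = -32 + 6*(1 + 11 + 16)/(-3) = -32 + 6*(-⅓)*28 = -32 - 56 = -88)
u(-39 - 1*(-87)) - 1*39517 = -88 - 1*39517 = -88 - 39517 = -39605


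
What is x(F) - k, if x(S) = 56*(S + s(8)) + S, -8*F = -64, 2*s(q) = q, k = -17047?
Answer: 17727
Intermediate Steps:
s(q) = q/2
F = 8 (F = -1/8*(-64) = 8)
x(S) = 224 + 57*S (x(S) = 56*(S + (1/2)*8) + S = 56*(S + 4) + S = 56*(4 + S) + S = (224 + 56*S) + S = 224 + 57*S)
x(F) - k = (224 + 57*8) - 1*(-17047) = (224 + 456) + 17047 = 680 + 17047 = 17727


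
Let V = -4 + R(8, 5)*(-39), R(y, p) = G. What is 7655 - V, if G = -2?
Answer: 7581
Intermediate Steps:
R(y, p) = -2
V = 74 (V = -4 - 2*(-39) = -4 + 78 = 74)
7655 - V = 7655 - 1*74 = 7655 - 74 = 7581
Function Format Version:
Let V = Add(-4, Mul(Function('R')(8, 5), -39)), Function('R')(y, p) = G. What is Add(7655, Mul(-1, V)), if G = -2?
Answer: 7581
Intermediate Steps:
Function('R')(y, p) = -2
V = 74 (V = Add(-4, Mul(-2, -39)) = Add(-4, 78) = 74)
Add(7655, Mul(-1, V)) = Add(7655, Mul(-1, 74)) = Add(7655, -74) = 7581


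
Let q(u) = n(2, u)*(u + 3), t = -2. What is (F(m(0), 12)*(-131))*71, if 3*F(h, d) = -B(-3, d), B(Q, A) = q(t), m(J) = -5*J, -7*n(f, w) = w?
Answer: 18602/21 ≈ 885.81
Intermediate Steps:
n(f, w) = -w/7
q(u) = -u*(3 + u)/7 (q(u) = (-u/7)*(u + 3) = (-u/7)*(3 + u) = -u*(3 + u)/7)
B(Q, A) = 2/7 (B(Q, A) = -1/7*(-2)*(3 - 2) = -1/7*(-2)*1 = 2/7)
F(h, d) = -2/21 (F(h, d) = (-1*2/7)/3 = (1/3)*(-2/7) = -2/21)
(F(m(0), 12)*(-131))*71 = -2/21*(-131)*71 = (262/21)*71 = 18602/21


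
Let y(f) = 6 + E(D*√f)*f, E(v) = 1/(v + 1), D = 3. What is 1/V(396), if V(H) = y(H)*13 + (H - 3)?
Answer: 557675/253022721 - 10296*√11/84340907 ≈ 0.0017992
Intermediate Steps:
E(v) = 1/(1 + v)
y(f) = 6 + f/(1 + 3*√f)
V(H) = -3 + H + 13*(6 + H + 18*√H)/(1 + 3*√H) (V(H) = ((6 + H + 18*√H)/(1 + 3*√H))*13 + (H - 3) = 13*(6 + H + 18*√H)/(1 + 3*√H) + (-3 + H) = -3 + H + 13*(6 + H + 18*√H)/(1 + 3*√H))
1/V(396) = 1/((75 + 3*396^(3/2) + 14*396 + 225*√396)/(1 + 3*√396)) = 1/((75 + 3*(2376*√11) + 5544 + 225*(6*√11))/(1 + 3*(6*√11))) = 1/((75 + 7128*√11 + 5544 + 1350*√11)/(1 + 18*√11)) = 1/((5619 + 8478*√11)/(1 + 18*√11)) = (1 + 18*√11)/(5619 + 8478*√11)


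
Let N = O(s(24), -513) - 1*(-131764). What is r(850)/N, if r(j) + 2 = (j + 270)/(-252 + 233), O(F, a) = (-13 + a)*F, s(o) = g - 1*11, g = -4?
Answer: -579/1326713 ≈ -0.00043642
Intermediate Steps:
s(o) = -15 (s(o) = -4 - 1*11 = -4 - 11 = -15)
O(F, a) = F*(-13 + a)
N = 139654 (N = -15*(-13 - 513) - 1*(-131764) = -15*(-526) + 131764 = 7890 + 131764 = 139654)
r(j) = -308/19 - j/19 (r(j) = -2 + (j + 270)/(-252 + 233) = -2 + (270 + j)/(-19) = -2 + (270 + j)*(-1/19) = -2 + (-270/19 - j/19) = -308/19 - j/19)
r(850)/N = (-308/19 - 1/19*850)/139654 = (-308/19 - 850/19)*(1/139654) = -1158/19*1/139654 = -579/1326713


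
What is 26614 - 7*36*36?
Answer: 17542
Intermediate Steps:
26614 - 7*36*36 = 26614 - 252*36 = 26614 - 1*9072 = 26614 - 9072 = 17542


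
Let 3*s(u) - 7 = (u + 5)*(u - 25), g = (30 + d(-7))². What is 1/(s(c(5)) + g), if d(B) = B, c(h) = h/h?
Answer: 3/1450 ≈ 0.0020690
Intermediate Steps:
c(h) = 1
g = 529 (g = (30 - 7)² = 23² = 529)
s(u) = 7/3 + (-25 + u)*(5 + u)/3 (s(u) = 7/3 + ((u + 5)*(u - 25))/3 = 7/3 + ((5 + u)*(-25 + u))/3 = 7/3 + ((-25 + u)*(5 + u))/3 = 7/3 + (-25 + u)*(5 + u)/3)
1/(s(c(5)) + g) = 1/((-118/3 - 20/3*1 + (⅓)*1²) + 529) = 1/((-118/3 - 20/3 + (⅓)*1) + 529) = 1/((-118/3 - 20/3 + ⅓) + 529) = 1/(-137/3 + 529) = 1/(1450/3) = 3/1450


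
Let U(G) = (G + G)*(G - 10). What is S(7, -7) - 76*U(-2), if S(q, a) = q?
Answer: -3641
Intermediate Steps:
U(G) = 2*G*(-10 + G) (U(G) = (2*G)*(-10 + G) = 2*G*(-10 + G))
S(7, -7) - 76*U(-2) = 7 - 152*(-2)*(-10 - 2) = 7 - 152*(-2)*(-12) = 7 - 76*48 = 7 - 3648 = -3641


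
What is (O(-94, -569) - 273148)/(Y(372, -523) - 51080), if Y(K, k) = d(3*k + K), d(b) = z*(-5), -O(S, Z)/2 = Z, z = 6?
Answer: 27201/5111 ≈ 5.3221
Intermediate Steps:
O(S, Z) = -2*Z
d(b) = -30 (d(b) = 6*(-5) = -30)
Y(K, k) = -30
(O(-94, -569) - 273148)/(Y(372, -523) - 51080) = (-2*(-569) - 273148)/(-30 - 51080) = (1138 - 273148)/(-51110) = -272010*(-1/51110) = 27201/5111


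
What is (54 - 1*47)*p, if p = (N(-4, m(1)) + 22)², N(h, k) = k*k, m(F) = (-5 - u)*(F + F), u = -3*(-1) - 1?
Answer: 332668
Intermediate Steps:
u = 2 (u = 3 - 1 = 2)
m(F) = -14*F (m(F) = (-5 - 1*2)*(F + F) = (-5 - 2)*(2*F) = -14*F)
N(h, k) = k²
p = 47524 (p = ((-14*1)² + 22)² = ((-14)² + 22)² = (196 + 22)² = 218² = 47524)
(54 - 1*47)*p = (54 - 1*47)*47524 = (54 - 47)*47524 = 7*47524 = 332668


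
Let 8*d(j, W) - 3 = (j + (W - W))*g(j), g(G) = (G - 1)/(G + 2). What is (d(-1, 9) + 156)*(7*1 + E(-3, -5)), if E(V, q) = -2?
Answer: 6265/8 ≈ 783.13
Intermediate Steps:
g(G) = (-1 + G)/(2 + G)
d(j, W) = 3/8 + j*(-1 + j)/(8*(2 + j)) (d(j, W) = 3/8 + ((j + (W - W))*((-1 + j)/(2 + j)))/8 = 3/8 + ((j + 0)*((-1 + j)/(2 + j)))/8 = 3/8 + (j*((-1 + j)/(2 + j)))/8 = 3/8 + (j*(-1 + j)/(2 + j))/8 = 3/8 + j*(-1 + j)/(8*(2 + j)))
(d(-1, 9) + 156)*(7*1 + E(-3, -5)) = ((6 + (-1)**2 + 2*(-1))/(8*(2 - 1)) + 156)*(7*1 - 2) = ((1/8)*(6 + 1 - 2)/1 + 156)*(7 - 2) = ((1/8)*1*5 + 156)*5 = (5/8 + 156)*5 = (1253/8)*5 = 6265/8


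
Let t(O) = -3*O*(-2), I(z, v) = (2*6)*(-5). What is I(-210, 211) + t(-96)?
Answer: -636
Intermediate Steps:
I(z, v) = -60 (I(z, v) = 12*(-5) = -60)
t(O) = 6*O
I(-210, 211) + t(-96) = -60 + 6*(-96) = -60 - 576 = -636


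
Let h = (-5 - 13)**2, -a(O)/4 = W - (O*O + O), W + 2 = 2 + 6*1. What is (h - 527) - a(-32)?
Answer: -4147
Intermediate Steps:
W = 6 (W = -2 + (2 + 6*1) = -2 + (2 + 6) = -2 + 8 = 6)
a(O) = -24 + 4*O + 4*O**2 (a(O) = -4*(6 - (O*O + O)) = -4*(6 - (O**2 + O)) = -4*(6 - (O + O**2)) = -4*(6 + (-O - O**2)) = -4*(6 - O - O**2) = -24 + 4*O + 4*O**2)
h = 324 (h = (-18)**2 = 324)
(h - 527) - a(-32) = (324 - 527) - (-24 + 4*(-32) + 4*(-32)**2) = -203 - (-24 - 128 + 4*1024) = -203 - (-24 - 128 + 4096) = -203 - 1*3944 = -203 - 3944 = -4147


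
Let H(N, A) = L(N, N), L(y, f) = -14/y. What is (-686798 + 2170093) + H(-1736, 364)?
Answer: 183928581/124 ≈ 1.4833e+6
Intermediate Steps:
H(N, A) = -14/N
(-686798 + 2170093) + H(-1736, 364) = (-686798 + 2170093) - 14/(-1736) = 1483295 - 14*(-1/1736) = 1483295 + 1/124 = 183928581/124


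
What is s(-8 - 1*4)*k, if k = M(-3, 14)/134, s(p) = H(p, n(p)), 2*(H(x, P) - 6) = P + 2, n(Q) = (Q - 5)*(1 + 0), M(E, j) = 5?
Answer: -15/268 ≈ -0.055970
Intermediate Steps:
n(Q) = -5 + Q (n(Q) = (-5 + Q)*1 = -5 + Q)
H(x, P) = 7 + P/2 (H(x, P) = 6 + (P + 2)/2 = 6 + (2 + P)/2 = 6 + (1 + P/2) = 7 + P/2)
s(p) = 9/2 + p/2 (s(p) = 7 + (-5 + p)/2 = 7 + (-5/2 + p/2) = 9/2 + p/2)
k = 5/134 ≈ 0.037313
s(-8 - 1*4)*k = (9/2 + (-8 - 1*4)/2)*(5/134) = (9/2 + (-8 - 4)/2)*(5/134) = (9/2 + (½)*(-12))*(5/134) = (9/2 - 6)*(5/134) = -3/2*5/134 = -15/268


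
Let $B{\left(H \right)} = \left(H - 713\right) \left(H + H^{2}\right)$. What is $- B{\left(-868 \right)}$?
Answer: $1189791036$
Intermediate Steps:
$B{\left(H \right)} = \left(-713 + H\right) \left(H + H^{2}\right)$
$- B{\left(-868 \right)} = - \left(-868\right) \left(-713 + \left(-868\right)^{2} - -618016\right) = - \left(-868\right) \left(-713 + 753424 + 618016\right) = - \left(-868\right) 1370727 = \left(-1\right) \left(-1189791036\right) = 1189791036$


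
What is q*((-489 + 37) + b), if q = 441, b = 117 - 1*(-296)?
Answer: -17199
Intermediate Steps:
b = 413 (b = 117 + 296 = 413)
q*((-489 + 37) + b) = 441*((-489 + 37) + 413) = 441*(-452 + 413) = 441*(-39) = -17199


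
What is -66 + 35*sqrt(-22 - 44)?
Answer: -66 + 35*I*sqrt(66) ≈ -66.0 + 284.34*I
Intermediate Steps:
-66 + 35*sqrt(-22 - 44) = -66 + 35*sqrt(-66) = -66 + 35*(I*sqrt(66)) = -66 + 35*I*sqrt(66)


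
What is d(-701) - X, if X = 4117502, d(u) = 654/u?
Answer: -2886369556/701 ≈ -4.1175e+6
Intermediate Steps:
d(-701) - X = 654/(-701) - 1*4117502 = 654*(-1/701) - 4117502 = -654/701 - 4117502 = -2886369556/701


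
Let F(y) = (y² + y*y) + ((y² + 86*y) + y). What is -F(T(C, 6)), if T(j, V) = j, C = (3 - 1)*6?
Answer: -1476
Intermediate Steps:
C = 12 (C = 2*6 = 12)
F(y) = 3*y² + 87*y (F(y) = (y² + y²) + (y² + 87*y) = 2*y² + (y² + 87*y) = 3*y² + 87*y)
-F(T(C, 6)) = -3*12*(29 + 12) = -3*12*41 = -1*1476 = -1476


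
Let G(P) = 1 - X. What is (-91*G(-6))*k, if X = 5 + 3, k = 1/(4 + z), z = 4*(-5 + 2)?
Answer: -637/8 ≈ -79.625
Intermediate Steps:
z = -12 (z = 4*(-3) = -12)
k = -⅛ (k = 1/(4 - 12) = 1/(-8) = -⅛ ≈ -0.12500)
X = 8
G(P) = -7 (G(P) = 1 - 1*8 = 1 - 8 = -7)
(-91*G(-6))*k = -91*(-7)*(-⅛) = 637*(-⅛) = -637/8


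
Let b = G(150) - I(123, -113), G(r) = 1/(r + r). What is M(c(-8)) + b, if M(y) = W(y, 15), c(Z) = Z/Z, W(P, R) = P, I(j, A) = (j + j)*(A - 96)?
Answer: 15424501/300 ≈ 51415.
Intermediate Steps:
I(j, A) = 2*j*(-96 + A) (I(j, A) = (2*j)*(-96 + A) = 2*j*(-96 + A))
G(r) = 1/(2*r)
c(Z) = 1
M(y) = y
b = 15424201/300 (b = (½)/150 - 2*123*(-96 - 113) = (½)*(1/150) - 2*123*(-209) = 1/300 - 1*(-51414) = 1/300 + 51414 = 15424201/300 ≈ 51414.)
M(c(-8)) + b = 1 + 15424201/300 = 15424501/300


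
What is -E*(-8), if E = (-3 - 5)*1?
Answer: -64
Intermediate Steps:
E = -8 (E = -8*1 = -8)
-E*(-8) = -1*(-8)*(-8) = 8*(-8) = -64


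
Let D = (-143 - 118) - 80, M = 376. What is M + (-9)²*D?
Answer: -27245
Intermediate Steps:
D = -341 (D = -261 - 80 = -341)
M + (-9)²*D = 376 + (-9)²*(-341) = 376 + 81*(-341) = 376 - 27621 = -27245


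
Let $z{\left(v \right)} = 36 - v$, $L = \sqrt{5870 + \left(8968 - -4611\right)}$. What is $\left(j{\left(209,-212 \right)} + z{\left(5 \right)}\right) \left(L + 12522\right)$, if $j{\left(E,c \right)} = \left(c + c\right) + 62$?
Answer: $-4144782 - 993 \sqrt{2161} \approx -4.1909 \cdot 10^{6}$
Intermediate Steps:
$L = 3 \sqrt{2161}$ ($L = \sqrt{5870 + \left(8968 + 4611\right)} = \sqrt{5870 + 13579} = \sqrt{19449} = 3 \sqrt{2161} \approx 139.46$)
$j{\left(E,c \right)} = 62 + 2 c$ ($j{\left(E,c \right)} = 2 c + 62 = 62 + 2 c$)
$\left(j{\left(209,-212 \right)} + z{\left(5 \right)}\right) \left(L + 12522\right) = \left(\left(62 + 2 \left(-212\right)\right) + \left(36 - 5\right)\right) \left(3 \sqrt{2161} + 12522\right) = \left(\left(62 - 424\right) + \left(36 - 5\right)\right) \left(12522 + 3 \sqrt{2161}\right) = \left(-362 + 31\right) \left(12522 + 3 \sqrt{2161}\right) = - 331 \left(12522 + 3 \sqrt{2161}\right) = -4144782 - 993 \sqrt{2161}$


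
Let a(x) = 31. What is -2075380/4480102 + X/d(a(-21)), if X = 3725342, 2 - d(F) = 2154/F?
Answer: -129347904546591/2343093346 ≈ -55204.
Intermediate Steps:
d(F) = 2 - 2154/F
-2075380/4480102 + X/d(a(-21)) = -2075380/4480102 + 3725342/(2 - 2154/31) = -2075380*1/4480102 + 3725342/(2 - 2154*1/31) = -1037690/2240051 + 3725342/(2 - 2154/31) = -1037690/2240051 + 3725342/(-2092/31) = -1037690/2240051 + 3725342*(-31/2092) = -1037690/2240051 - 57742801/1046 = -129347904546591/2343093346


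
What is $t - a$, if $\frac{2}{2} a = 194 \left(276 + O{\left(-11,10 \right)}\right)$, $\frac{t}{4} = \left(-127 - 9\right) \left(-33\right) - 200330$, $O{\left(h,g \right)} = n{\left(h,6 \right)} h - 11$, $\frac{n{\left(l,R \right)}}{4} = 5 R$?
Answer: $-578698$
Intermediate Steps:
$n{\left(l,R \right)} = 20 R$ ($n{\left(l,R \right)} = 4 \cdot 5 R = 20 R$)
$O{\left(h,g \right)} = -11 + 120 h$ ($O{\left(h,g \right)} = 20 \cdot 6 h - 11 = 120 h - 11 = -11 + 120 h$)
$t = -783368$ ($t = 4 \left(\left(-127 - 9\right) \left(-33\right) - 200330\right) = 4 \left(\left(-136\right) \left(-33\right) - 200330\right) = 4 \left(4488 - 200330\right) = 4 \left(-195842\right) = -783368$)
$a = -204670$ ($a = 194 \left(276 + \left(-11 + 120 \left(-11\right)\right)\right) = 194 \left(276 - 1331\right) = 194 \left(-1055\right) = -204670$)
$t - a = -783368 - -204670 = -783368 + 204670 = -578698$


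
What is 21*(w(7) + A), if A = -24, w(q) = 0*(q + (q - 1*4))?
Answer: -504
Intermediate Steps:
w(q) = 0 (w(q) = 0*(q + (q - 4)) = 0*(q + (-4 + q)) = 0*(-4 + 2*q) = 0)
21*(w(7) + A) = 21*(0 - 24) = 21*(-24) = -504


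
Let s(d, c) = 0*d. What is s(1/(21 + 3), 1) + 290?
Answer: 290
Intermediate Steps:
s(d, c) = 0
s(1/(21 + 3), 1) + 290 = 0 + 290 = 290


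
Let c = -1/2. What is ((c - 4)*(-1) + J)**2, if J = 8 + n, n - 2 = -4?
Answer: 441/4 ≈ 110.25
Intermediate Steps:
n = -2 (n = 2 - 4 = -2)
c = -1/2 (c = -1*1/2 = -1/2 ≈ -0.50000)
J = 6 (J = 8 - 2 = 6)
((c - 4)*(-1) + J)**2 = ((-1/2 - 4)*(-1) + 6)**2 = (-9/2*(-1) + 6)**2 = (9/2 + 6)**2 = (21/2)**2 = 441/4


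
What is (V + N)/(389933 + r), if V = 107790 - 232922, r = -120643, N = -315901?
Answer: -441033/269290 ≈ -1.6378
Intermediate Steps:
V = -125132
(V + N)/(389933 + r) = (-125132 - 315901)/(389933 - 120643) = -441033/269290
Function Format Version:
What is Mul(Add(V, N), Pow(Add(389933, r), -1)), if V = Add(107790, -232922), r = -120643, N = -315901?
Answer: Rational(-441033, 269290) ≈ -1.6378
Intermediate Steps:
V = -125132
Mul(Add(V, N), Pow(Add(389933, r), -1)) = Mul(Add(-125132, -315901), Pow(Add(389933, -120643), -1)) = Mul(-441033, Pow(269290, -1)) = Mul(-441033, Rational(1, 269290)) = Rational(-441033, 269290)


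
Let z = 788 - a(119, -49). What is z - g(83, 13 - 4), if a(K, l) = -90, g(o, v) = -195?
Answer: 1073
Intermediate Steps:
z = 878 (z = 788 - 1*(-90) = 788 + 90 = 878)
z - g(83, 13 - 4) = 878 - 1*(-195) = 878 + 195 = 1073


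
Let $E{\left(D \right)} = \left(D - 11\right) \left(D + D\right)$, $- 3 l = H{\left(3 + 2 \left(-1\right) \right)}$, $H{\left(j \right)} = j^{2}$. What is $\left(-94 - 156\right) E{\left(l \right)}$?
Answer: $- \frac{17000}{9} \approx -1888.9$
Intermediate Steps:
$l = - \frac{1}{3}$ ($l = - \frac{\left(3 + 2 \left(-1\right)\right)^{2}}{3} = - \frac{\left(3 - 2\right)^{2}}{3} = - \frac{1^{2}}{3} = \left(- \frac{1}{3}\right) 1 = - \frac{1}{3} \approx -0.33333$)
$E{\left(D \right)} = 2 D \left(-11 + D\right)$ ($E{\left(D \right)} = \left(-11 + D\right) 2 D = 2 D \left(-11 + D\right)$)
$\left(-94 - 156\right) E{\left(l \right)} = \left(-94 - 156\right) 2 \left(- \frac{1}{3}\right) \left(-11 - \frac{1}{3}\right) = - 250 \cdot 2 \left(- \frac{1}{3}\right) \left(- \frac{34}{3}\right) = \left(-250\right) \frac{68}{9} = - \frac{17000}{9}$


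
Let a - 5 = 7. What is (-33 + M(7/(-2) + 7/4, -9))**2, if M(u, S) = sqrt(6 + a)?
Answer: 1107 - 198*sqrt(2) ≈ 826.99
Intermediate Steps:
a = 12 (a = 5 + 7 = 12)
M(u, S) = 3*sqrt(2) (M(u, S) = sqrt(6 + 12) = sqrt(18) = 3*sqrt(2))
(-33 + M(7/(-2) + 7/4, -9))**2 = (-33 + 3*sqrt(2))**2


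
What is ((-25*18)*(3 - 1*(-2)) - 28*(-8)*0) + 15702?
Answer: 13452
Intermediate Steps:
((-25*18)*(3 - 1*(-2)) - 28*(-8)*0) + 15702 = (-450*(3 + 2) + 224*0) + 15702 = (-450*5 + 0) + 15702 = (-2250 + 0) + 15702 = -2250 + 15702 = 13452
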